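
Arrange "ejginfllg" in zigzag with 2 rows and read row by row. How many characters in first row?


Zigzag "ejginfllg" into 2 rows:
Placing characters:
  'e' => row 0
  'j' => row 1
  'g' => row 0
  'i' => row 1
  'n' => row 0
  'f' => row 1
  'l' => row 0
  'l' => row 1
  'g' => row 0
Rows:
  Row 0: "egnlg"
  Row 1: "jifl"
First row length: 5

5


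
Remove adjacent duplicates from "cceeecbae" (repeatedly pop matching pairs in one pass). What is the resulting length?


Input: cceeecbae
Stack-based adjacent duplicate removal:
  Read 'c': push. Stack: c
  Read 'c': matches stack top 'c' => pop. Stack: (empty)
  Read 'e': push. Stack: e
  Read 'e': matches stack top 'e' => pop. Stack: (empty)
  Read 'e': push. Stack: e
  Read 'c': push. Stack: ec
  Read 'b': push. Stack: ecb
  Read 'a': push. Stack: ecba
  Read 'e': push. Stack: ecbae
Final stack: "ecbae" (length 5)

5


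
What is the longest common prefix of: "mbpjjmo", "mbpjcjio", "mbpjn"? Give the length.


Words: mbpjjmo, mbpjcjio, mbpjn
  Position 0: all 'm' => match
  Position 1: all 'b' => match
  Position 2: all 'p' => match
  Position 3: all 'j' => match
  Position 4: ('j', 'c', 'n') => mismatch, stop
LCP = "mbpj" (length 4)

4


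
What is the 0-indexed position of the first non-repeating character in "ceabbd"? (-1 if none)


Input: ceabbd
Character frequencies:
  'a': 1
  'b': 2
  'c': 1
  'd': 1
  'e': 1
Scanning left to right for freq == 1:
  Position 0 ('c'): unique! => answer = 0

0


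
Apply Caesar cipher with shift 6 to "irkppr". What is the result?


Caesar cipher: shift "irkppr" by 6
  'i' (pos 8) + 6 = pos 14 = 'o'
  'r' (pos 17) + 6 = pos 23 = 'x'
  'k' (pos 10) + 6 = pos 16 = 'q'
  'p' (pos 15) + 6 = pos 21 = 'v'
  'p' (pos 15) + 6 = pos 21 = 'v'
  'r' (pos 17) + 6 = pos 23 = 'x'
Result: oxqvvx

oxqvvx


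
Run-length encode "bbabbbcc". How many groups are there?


Input: bbabbbcc
Scanning for consecutive runs:
  Group 1: 'b' x 2 (positions 0-1)
  Group 2: 'a' x 1 (positions 2-2)
  Group 3: 'b' x 3 (positions 3-5)
  Group 4: 'c' x 2 (positions 6-7)
Total groups: 4

4


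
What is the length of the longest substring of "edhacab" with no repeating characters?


Input: "edhacab"
Sliding window (track last position of each char):
  Position 0 ('e'): window [0,0] length 1 -- new best
  Position 1 ('d'): window [0,1] length 2 -- new best
  Position 2 ('h'): window [0,2] length 3 -- new best
  Position 3 ('a'): window [0,3] length 4 -- new best
  Position 4 ('c'): window [0,4] length 5 -- new best
  Position 5 ('a'): repeat (last at 3), move window start to 4
  Position 5 ('a'): window [4,5] length 2
  Position 6 ('b'): window [4,6] length 3
Longest substring with no repeats: "edhac" with length 5

5


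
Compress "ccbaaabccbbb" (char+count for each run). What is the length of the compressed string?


Input: ccbaaabccbbb
Runs:
  'c' x 2 => "c2"
  'b' x 1 => "b1"
  'a' x 3 => "a3"
  'b' x 1 => "b1"
  'c' x 2 => "c2"
  'b' x 3 => "b3"
Compressed: "c2b1a3b1c2b3"
Compressed length: 12

12


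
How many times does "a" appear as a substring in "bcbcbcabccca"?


Searching for "a" in "bcbcbcabccca"
Scanning each position:
  Position 0: "b" => no
  Position 1: "c" => no
  Position 2: "b" => no
  Position 3: "c" => no
  Position 4: "b" => no
  Position 5: "c" => no
  Position 6: "a" => MATCH
  Position 7: "b" => no
  Position 8: "c" => no
  Position 9: "c" => no
  Position 10: "c" => no
  Position 11: "a" => MATCH
Total occurrences: 2

2


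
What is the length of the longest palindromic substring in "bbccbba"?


Input: "bbccbba"
Checking substrings for palindromes:
  [0:6] "bbccbb" (len 6) => palindrome
  [1:5] "bccb" (len 4) => palindrome
  [0:2] "bb" (len 2) => palindrome
  [2:4] "cc" (len 2) => palindrome
  [4:6] "bb" (len 2) => palindrome
Longest palindromic substring: "bbccbb" with length 6

6


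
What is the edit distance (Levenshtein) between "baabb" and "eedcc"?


Computing edit distance: "baabb" -> "eedcc"
DP table:
           e    e    d    c    c
      0    1    2    3    4    5
  b   1    1    2    3    4    5
  a   2    2    2    3    4    5
  a   3    3    3    3    4    5
  b   4    4    4    4    4    5
  b   5    5    5    5    5    5
Edit distance = dp[5][5] = 5

5


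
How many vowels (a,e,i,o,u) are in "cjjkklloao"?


Input: cjjkklloao
Checking each character:
  'c' at position 0: consonant
  'j' at position 1: consonant
  'j' at position 2: consonant
  'k' at position 3: consonant
  'k' at position 4: consonant
  'l' at position 5: consonant
  'l' at position 6: consonant
  'o' at position 7: vowel (running total: 1)
  'a' at position 8: vowel (running total: 2)
  'o' at position 9: vowel (running total: 3)
Total vowels: 3

3


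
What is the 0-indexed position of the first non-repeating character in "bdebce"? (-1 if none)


Input: bdebce
Character frequencies:
  'b': 2
  'c': 1
  'd': 1
  'e': 2
Scanning left to right for freq == 1:
  Position 0 ('b'): freq=2, skip
  Position 1 ('d'): unique! => answer = 1

1


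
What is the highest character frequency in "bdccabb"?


Input: bdccabb
Character counts:
  'a': 1
  'b': 3
  'c': 2
  'd': 1
Maximum frequency: 3

3


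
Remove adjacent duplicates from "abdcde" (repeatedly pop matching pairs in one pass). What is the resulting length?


Input: abdcde
Stack-based adjacent duplicate removal:
  Read 'a': push. Stack: a
  Read 'b': push. Stack: ab
  Read 'd': push. Stack: abd
  Read 'c': push. Stack: abdc
  Read 'd': push. Stack: abdcd
  Read 'e': push. Stack: abdcde
Final stack: "abdcde" (length 6)

6


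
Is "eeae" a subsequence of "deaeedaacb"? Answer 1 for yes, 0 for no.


Check if "eeae" is a subsequence of "deaeedaacb"
Greedy scan:
  Position 0 ('d'): no match needed
  Position 1 ('e'): matches sub[0] = 'e'
  Position 2 ('a'): no match needed
  Position 3 ('e'): matches sub[1] = 'e'
  Position 4 ('e'): no match needed
  Position 5 ('d'): no match needed
  Position 6 ('a'): matches sub[2] = 'a'
  Position 7 ('a'): no match needed
  Position 8 ('c'): no match needed
  Position 9 ('b'): no match needed
Only matched 3/4 characters => not a subsequence

0


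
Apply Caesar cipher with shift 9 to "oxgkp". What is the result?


Caesar cipher: shift "oxgkp" by 9
  'o' (pos 14) + 9 = pos 23 = 'x'
  'x' (pos 23) + 9 = pos 6 = 'g'
  'g' (pos 6) + 9 = pos 15 = 'p'
  'k' (pos 10) + 9 = pos 19 = 't'
  'p' (pos 15) + 9 = pos 24 = 'y'
Result: xgpty

xgpty


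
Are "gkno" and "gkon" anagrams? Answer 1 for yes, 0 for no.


Strings: "gkno", "gkon"
Sorted first:  gkno
Sorted second: gkno
Sorted forms match => anagrams

1


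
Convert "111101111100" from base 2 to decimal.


Input: "111101111100" in base 2
Positional expansion:
  Digit '1' (value 1) x 2^11 = 2048
  Digit '1' (value 1) x 2^10 = 1024
  Digit '1' (value 1) x 2^9 = 512
  Digit '1' (value 1) x 2^8 = 256
  Digit '0' (value 0) x 2^7 = 0
  Digit '1' (value 1) x 2^6 = 64
  Digit '1' (value 1) x 2^5 = 32
  Digit '1' (value 1) x 2^4 = 16
  Digit '1' (value 1) x 2^3 = 8
  Digit '1' (value 1) x 2^2 = 4
  Digit '0' (value 0) x 2^1 = 0
  Digit '0' (value 0) x 2^0 = 0
Sum = 3964

3964


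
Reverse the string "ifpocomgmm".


Input: ifpocomgmm
Reading characters right to left:
  Position 9: 'm'
  Position 8: 'm'
  Position 7: 'g'
  Position 6: 'm'
  Position 5: 'o'
  Position 4: 'c'
  Position 3: 'o'
  Position 2: 'p'
  Position 1: 'f'
  Position 0: 'i'
Reversed: mmgmocopfi

mmgmocopfi


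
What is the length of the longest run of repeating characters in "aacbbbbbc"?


Input: "aacbbbbbc"
Scanning for longest run:
  Position 1 ('a'): continues run of 'a', length=2
  Position 2 ('c'): new char, reset run to 1
  Position 3 ('b'): new char, reset run to 1
  Position 4 ('b'): continues run of 'b', length=2
  Position 5 ('b'): continues run of 'b', length=3
  Position 6 ('b'): continues run of 'b', length=4
  Position 7 ('b'): continues run of 'b', length=5
  Position 8 ('c'): new char, reset run to 1
Longest run: 'b' with length 5

5


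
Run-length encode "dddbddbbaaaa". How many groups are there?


Input: dddbddbbaaaa
Scanning for consecutive runs:
  Group 1: 'd' x 3 (positions 0-2)
  Group 2: 'b' x 1 (positions 3-3)
  Group 3: 'd' x 2 (positions 4-5)
  Group 4: 'b' x 2 (positions 6-7)
  Group 5: 'a' x 4 (positions 8-11)
Total groups: 5

5


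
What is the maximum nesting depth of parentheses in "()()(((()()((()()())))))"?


Input: "()()(((()()((()()())))))"
Tracking depth:
  Position 0 '(': depth becomes 1
  Position 1 ')': depth becomes 0
  Position 2 '(': depth becomes 1
  Position 3 ')': depth becomes 0
  Position 4 '(': depth becomes 1
  Position 5 '(': depth becomes 2
  Position 6 '(': depth becomes 3
  Position 7 '(': depth becomes 4
  Position 8 ')': depth becomes 3
  Position 9 '(': depth becomes 4
  Position 10 ')': depth becomes 3
  Position 11 '(': depth becomes 4
  Position 12 '(': depth becomes 5
  Position 13 '(': depth becomes 6
  Position 14 ')': depth becomes 5
  Position 15 '(': depth becomes 6
  Position 16 ')': depth becomes 5
  Position 17 '(': depth becomes 6
  Position 18 ')': depth becomes 5
  Position 19 ')': depth becomes 4
  Position 20 ')': depth becomes 3
  Position 21 ')': depth becomes 2
  Position 22 ')': depth becomes 1
  Position 23 ')': depth becomes 0
Maximum depth reached: 6

6


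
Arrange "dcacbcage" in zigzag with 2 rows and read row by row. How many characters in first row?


Zigzag "dcacbcage" into 2 rows:
Placing characters:
  'd' => row 0
  'c' => row 1
  'a' => row 0
  'c' => row 1
  'b' => row 0
  'c' => row 1
  'a' => row 0
  'g' => row 1
  'e' => row 0
Rows:
  Row 0: "dabae"
  Row 1: "cccg"
First row length: 5

5


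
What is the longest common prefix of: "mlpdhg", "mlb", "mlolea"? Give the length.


Words: mlpdhg, mlb, mlolea
  Position 0: all 'm' => match
  Position 1: all 'l' => match
  Position 2: ('p', 'b', 'o') => mismatch, stop
LCP = "ml" (length 2)

2


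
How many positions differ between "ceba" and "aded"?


Comparing "ceba" and "aded" position by position:
  Position 0: 'c' vs 'a' => DIFFER
  Position 1: 'e' vs 'd' => DIFFER
  Position 2: 'b' vs 'e' => DIFFER
  Position 3: 'a' vs 'd' => DIFFER
Positions that differ: 4

4


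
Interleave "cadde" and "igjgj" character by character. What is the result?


Interleaving "cadde" and "igjgj":
  Position 0: 'c' from first, 'i' from second => "ci"
  Position 1: 'a' from first, 'g' from second => "ag"
  Position 2: 'd' from first, 'j' from second => "dj"
  Position 3: 'd' from first, 'g' from second => "dg"
  Position 4: 'e' from first, 'j' from second => "ej"
Result: ciagdjdgej

ciagdjdgej


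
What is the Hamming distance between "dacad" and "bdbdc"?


Comparing "dacad" and "bdbdc" position by position:
  Position 0: 'd' vs 'b' => differ
  Position 1: 'a' vs 'd' => differ
  Position 2: 'c' vs 'b' => differ
  Position 3: 'a' vs 'd' => differ
  Position 4: 'd' vs 'c' => differ
Total differences (Hamming distance): 5

5


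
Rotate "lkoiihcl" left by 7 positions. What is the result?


Input: "lkoiihcl", rotate left by 7
First 7 characters: "lkoiihc"
Remaining characters: "l"
Concatenate remaining + first: "l" + "lkoiihc" = "llkoiihc"

llkoiihc


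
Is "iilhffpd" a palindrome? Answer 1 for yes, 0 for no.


Input: iilhffpd
Reversed: dpffhlii
  Compare pos 0 ('i') with pos 7 ('d'): MISMATCH
  Compare pos 1 ('i') with pos 6 ('p'): MISMATCH
  Compare pos 2 ('l') with pos 5 ('f'): MISMATCH
  Compare pos 3 ('h') with pos 4 ('f'): MISMATCH
Result: not a palindrome

0


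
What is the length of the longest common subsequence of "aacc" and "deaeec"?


LCS of "aacc" and "deaeec"
DP table:
           d    e    a    e    e    c
      0    0    0    0    0    0    0
  a   0    0    0    1    1    1    1
  a   0    0    0    1    1    1    1
  c   0    0    0    1    1    1    2
  c   0    0    0    1    1    1    2
LCS length = dp[4][6] = 2

2


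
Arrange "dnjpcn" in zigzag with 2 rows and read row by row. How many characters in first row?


Zigzag "dnjpcn" into 2 rows:
Placing characters:
  'd' => row 0
  'n' => row 1
  'j' => row 0
  'p' => row 1
  'c' => row 0
  'n' => row 1
Rows:
  Row 0: "djc"
  Row 1: "npn"
First row length: 3

3


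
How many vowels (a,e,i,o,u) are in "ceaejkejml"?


Input: ceaejkejml
Checking each character:
  'c' at position 0: consonant
  'e' at position 1: vowel (running total: 1)
  'a' at position 2: vowel (running total: 2)
  'e' at position 3: vowel (running total: 3)
  'j' at position 4: consonant
  'k' at position 5: consonant
  'e' at position 6: vowel (running total: 4)
  'j' at position 7: consonant
  'm' at position 8: consonant
  'l' at position 9: consonant
Total vowels: 4

4


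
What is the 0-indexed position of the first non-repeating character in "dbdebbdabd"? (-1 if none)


Input: dbdebbdabd
Character frequencies:
  'a': 1
  'b': 4
  'd': 4
  'e': 1
Scanning left to right for freq == 1:
  Position 0 ('d'): freq=4, skip
  Position 1 ('b'): freq=4, skip
  Position 2 ('d'): freq=4, skip
  Position 3 ('e'): unique! => answer = 3

3


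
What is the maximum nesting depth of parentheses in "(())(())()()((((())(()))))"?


Input: "(())(())()()((((())(()))))"
Tracking depth:
  Position 0 '(': depth becomes 1
  Position 1 '(': depth becomes 2
  Position 2 ')': depth becomes 1
  Position 3 ')': depth becomes 0
  Position 4 '(': depth becomes 1
  Position 5 '(': depth becomes 2
  Position 6 ')': depth becomes 1
  Position 7 ')': depth becomes 0
  Position 8 '(': depth becomes 1
  Position 9 ')': depth becomes 0
  Position 10 '(': depth becomes 1
  Position 11 ')': depth becomes 0
  Position 12 '(': depth becomes 1
  Position 13 '(': depth becomes 2
  Position 14 '(': depth becomes 3
  Position 15 '(': depth becomes 4
  Position 16 '(': depth becomes 5
  Position 17 ')': depth becomes 4
  Position 18 ')': depth becomes 3
  Position 19 '(': depth becomes 4
  Position 20 '(': depth becomes 5
  Position 21 ')': depth becomes 4
  Position 22 ')': depth becomes 3
  Position 23 ')': depth becomes 2
  Position 24 ')': depth becomes 1
  Position 25 ')': depth becomes 0
Maximum depth reached: 5

5


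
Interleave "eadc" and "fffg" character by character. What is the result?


Interleaving "eadc" and "fffg":
  Position 0: 'e' from first, 'f' from second => "ef"
  Position 1: 'a' from first, 'f' from second => "af"
  Position 2: 'd' from first, 'f' from second => "df"
  Position 3: 'c' from first, 'g' from second => "cg"
Result: efafdfcg

efafdfcg


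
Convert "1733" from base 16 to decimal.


Input: "1733" in base 16
Positional expansion:
  Digit '1' (value 1) x 16^3 = 4096
  Digit '7' (value 7) x 16^2 = 1792
  Digit '3' (value 3) x 16^1 = 48
  Digit '3' (value 3) x 16^0 = 3
Sum = 5939

5939


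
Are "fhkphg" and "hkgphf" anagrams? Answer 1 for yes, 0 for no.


Strings: "fhkphg", "hkgphf"
Sorted first:  fghhkp
Sorted second: fghhkp
Sorted forms match => anagrams

1


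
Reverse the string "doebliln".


Input: doebliln
Reading characters right to left:
  Position 7: 'n'
  Position 6: 'l'
  Position 5: 'i'
  Position 4: 'l'
  Position 3: 'b'
  Position 2: 'e'
  Position 1: 'o'
  Position 0: 'd'
Reversed: nlilbeod

nlilbeod


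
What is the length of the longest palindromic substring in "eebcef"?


Input: "eebcef"
Checking substrings for palindromes:
  [0:2] "ee" (len 2) => palindrome
Longest palindromic substring: "ee" with length 2

2


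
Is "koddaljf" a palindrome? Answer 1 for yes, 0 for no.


Input: koddaljf
Reversed: fjladdok
  Compare pos 0 ('k') with pos 7 ('f'): MISMATCH
  Compare pos 1 ('o') with pos 6 ('j'): MISMATCH
  Compare pos 2 ('d') with pos 5 ('l'): MISMATCH
  Compare pos 3 ('d') with pos 4 ('a'): MISMATCH
Result: not a palindrome

0


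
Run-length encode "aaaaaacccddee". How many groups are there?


Input: aaaaaacccddee
Scanning for consecutive runs:
  Group 1: 'a' x 6 (positions 0-5)
  Group 2: 'c' x 3 (positions 6-8)
  Group 3: 'd' x 2 (positions 9-10)
  Group 4: 'e' x 2 (positions 11-12)
Total groups: 4

4


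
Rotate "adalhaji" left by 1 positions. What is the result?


Input: "adalhaji", rotate left by 1
First 1 characters: "a"
Remaining characters: "dalhaji"
Concatenate remaining + first: "dalhaji" + "a" = "dalhajia"

dalhajia


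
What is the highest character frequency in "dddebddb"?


Input: dddebddb
Character counts:
  'b': 2
  'd': 5
  'e': 1
Maximum frequency: 5

5


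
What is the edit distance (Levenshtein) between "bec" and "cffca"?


Computing edit distance: "bec" -> "cffca"
DP table:
           c    f    f    c    a
      0    1    2    3    4    5
  b   1    1    2    3    4    5
  e   2    2    2    3    4    5
  c   3    2    3    3    3    4
Edit distance = dp[3][5] = 4

4


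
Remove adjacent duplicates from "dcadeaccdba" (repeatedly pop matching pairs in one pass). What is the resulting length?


Input: dcadeaccdba
Stack-based adjacent duplicate removal:
  Read 'd': push. Stack: d
  Read 'c': push. Stack: dc
  Read 'a': push. Stack: dca
  Read 'd': push. Stack: dcad
  Read 'e': push. Stack: dcade
  Read 'a': push. Stack: dcadea
  Read 'c': push. Stack: dcadeac
  Read 'c': matches stack top 'c' => pop. Stack: dcadea
  Read 'd': push. Stack: dcadead
  Read 'b': push. Stack: dcadeadb
  Read 'a': push. Stack: dcadeadba
Final stack: "dcadeadba" (length 9)

9


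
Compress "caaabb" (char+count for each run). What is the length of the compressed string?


Input: caaabb
Runs:
  'c' x 1 => "c1"
  'a' x 3 => "a3"
  'b' x 2 => "b2"
Compressed: "c1a3b2"
Compressed length: 6

6


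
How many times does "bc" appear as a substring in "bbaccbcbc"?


Searching for "bc" in "bbaccbcbc"
Scanning each position:
  Position 0: "bb" => no
  Position 1: "ba" => no
  Position 2: "ac" => no
  Position 3: "cc" => no
  Position 4: "cb" => no
  Position 5: "bc" => MATCH
  Position 6: "cb" => no
  Position 7: "bc" => MATCH
Total occurrences: 2

2


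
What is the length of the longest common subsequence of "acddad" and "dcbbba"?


LCS of "acddad" and "dcbbba"
DP table:
           d    c    b    b    b    a
      0    0    0    0    0    0    0
  a   0    0    0    0    0    0    1
  c   0    0    1    1    1    1    1
  d   0    1    1    1    1    1    1
  d   0    1    1    1    1    1    1
  a   0    1    1    1    1    1    2
  d   0    1    1    1    1    1    2
LCS length = dp[6][6] = 2

2


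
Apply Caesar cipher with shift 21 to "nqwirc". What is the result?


Caesar cipher: shift "nqwirc" by 21
  'n' (pos 13) + 21 = pos 8 = 'i'
  'q' (pos 16) + 21 = pos 11 = 'l'
  'w' (pos 22) + 21 = pos 17 = 'r'
  'i' (pos 8) + 21 = pos 3 = 'd'
  'r' (pos 17) + 21 = pos 12 = 'm'
  'c' (pos 2) + 21 = pos 23 = 'x'
Result: ilrdmx

ilrdmx


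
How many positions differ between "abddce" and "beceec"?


Comparing "abddce" and "beceec" position by position:
  Position 0: 'a' vs 'b' => DIFFER
  Position 1: 'b' vs 'e' => DIFFER
  Position 2: 'd' vs 'c' => DIFFER
  Position 3: 'd' vs 'e' => DIFFER
  Position 4: 'c' vs 'e' => DIFFER
  Position 5: 'e' vs 'c' => DIFFER
Positions that differ: 6

6


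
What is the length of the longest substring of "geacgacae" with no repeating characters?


Input: "geacgacae"
Sliding window (track last position of each char):
  Position 0 ('g'): window [0,0] length 1 -- new best
  Position 1 ('e'): window [0,1] length 2 -- new best
  Position 2 ('a'): window [0,2] length 3 -- new best
  Position 3 ('c'): window [0,3] length 4 -- new best
  Position 4 ('g'): repeat (last at 0), move window start to 1
  Position 4 ('g'): window [1,4] length 4
  Position 5 ('a'): repeat (last at 2), move window start to 3
  Position 5 ('a'): window [3,5] length 3
  Position 6 ('c'): repeat (last at 3), move window start to 4
  Position 6 ('c'): window [4,6] length 3
  Position 7 ('a'): repeat (last at 5), move window start to 6
  Position 7 ('a'): window [6,7] length 2
  Position 8 ('e'): window [6,8] length 3
Longest substring with no repeats: "geac" with length 4

4


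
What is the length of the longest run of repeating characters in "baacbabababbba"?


Input: "baacbabababbba"
Scanning for longest run:
  Position 1 ('a'): new char, reset run to 1
  Position 2 ('a'): continues run of 'a', length=2
  Position 3 ('c'): new char, reset run to 1
  Position 4 ('b'): new char, reset run to 1
  Position 5 ('a'): new char, reset run to 1
  Position 6 ('b'): new char, reset run to 1
  Position 7 ('a'): new char, reset run to 1
  Position 8 ('b'): new char, reset run to 1
  Position 9 ('a'): new char, reset run to 1
  Position 10 ('b'): new char, reset run to 1
  Position 11 ('b'): continues run of 'b', length=2
  Position 12 ('b'): continues run of 'b', length=3
  Position 13 ('a'): new char, reset run to 1
Longest run: 'b' with length 3

3


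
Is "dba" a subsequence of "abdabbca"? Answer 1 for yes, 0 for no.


Check if "dba" is a subsequence of "abdabbca"
Greedy scan:
  Position 0 ('a'): no match needed
  Position 1 ('b'): no match needed
  Position 2 ('d'): matches sub[0] = 'd'
  Position 3 ('a'): no match needed
  Position 4 ('b'): matches sub[1] = 'b'
  Position 5 ('b'): no match needed
  Position 6 ('c'): no match needed
  Position 7 ('a'): matches sub[2] = 'a'
All 3 characters matched => is a subsequence

1


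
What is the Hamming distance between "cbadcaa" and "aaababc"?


Comparing "cbadcaa" and "aaababc" position by position:
  Position 0: 'c' vs 'a' => differ
  Position 1: 'b' vs 'a' => differ
  Position 2: 'a' vs 'a' => same
  Position 3: 'd' vs 'b' => differ
  Position 4: 'c' vs 'a' => differ
  Position 5: 'a' vs 'b' => differ
  Position 6: 'a' vs 'c' => differ
Total differences (Hamming distance): 6

6


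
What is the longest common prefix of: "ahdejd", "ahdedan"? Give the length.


Words: ahdejd, ahdedan
  Position 0: all 'a' => match
  Position 1: all 'h' => match
  Position 2: all 'd' => match
  Position 3: all 'e' => match
  Position 4: ('j', 'd') => mismatch, stop
LCP = "ahde" (length 4)

4


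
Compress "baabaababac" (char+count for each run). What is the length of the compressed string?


Input: baabaababac
Runs:
  'b' x 1 => "b1"
  'a' x 2 => "a2"
  'b' x 1 => "b1"
  'a' x 2 => "a2"
  'b' x 1 => "b1"
  'a' x 1 => "a1"
  'b' x 1 => "b1"
  'a' x 1 => "a1"
  'c' x 1 => "c1"
Compressed: "b1a2b1a2b1a1b1a1c1"
Compressed length: 18

18


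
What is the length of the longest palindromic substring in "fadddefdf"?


Input: "fadddefdf"
Checking substrings for palindromes:
  [2:5] "ddd" (len 3) => palindrome
  [6:9] "fdf" (len 3) => palindrome
  [2:4] "dd" (len 2) => palindrome
  [3:5] "dd" (len 2) => palindrome
Longest palindromic substring: "ddd" with length 3

3


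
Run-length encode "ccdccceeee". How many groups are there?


Input: ccdccceeee
Scanning for consecutive runs:
  Group 1: 'c' x 2 (positions 0-1)
  Group 2: 'd' x 1 (positions 2-2)
  Group 3: 'c' x 3 (positions 3-5)
  Group 4: 'e' x 4 (positions 6-9)
Total groups: 4

4


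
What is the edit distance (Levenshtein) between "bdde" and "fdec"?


Computing edit distance: "bdde" -> "fdec"
DP table:
           f    d    e    c
      0    1    2    3    4
  b   1    1    2    3    4
  d   2    2    1    2    3
  d   3    3    2    2    3
  e   4    4    3    2    3
Edit distance = dp[4][4] = 3

3


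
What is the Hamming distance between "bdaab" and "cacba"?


Comparing "bdaab" and "cacba" position by position:
  Position 0: 'b' vs 'c' => differ
  Position 1: 'd' vs 'a' => differ
  Position 2: 'a' vs 'c' => differ
  Position 3: 'a' vs 'b' => differ
  Position 4: 'b' vs 'a' => differ
Total differences (Hamming distance): 5

5


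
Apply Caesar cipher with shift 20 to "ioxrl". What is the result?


Caesar cipher: shift "ioxrl" by 20
  'i' (pos 8) + 20 = pos 2 = 'c'
  'o' (pos 14) + 20 = pos 8 = 'i'
  'x' (pos 23) + 20 = pos 17 = 'r'
  'r' (pos 17) + 20 = pos 11 = 'l'
  'l' (pos 11) + 20 = pos 5 = 'f'
Result: cirlf

cirlf


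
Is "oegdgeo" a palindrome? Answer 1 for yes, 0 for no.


Input: oegdgeo
Reversed: oegdgeo
  Compare pos 0 ('o') with pos 6 ('o'): match
  Compare pos 1 ('e') with pos 5 ('e'): match
  Compare pos 2 ('g') with pos 4 ('g'): match
Result: palindrome

1


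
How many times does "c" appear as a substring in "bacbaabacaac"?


Searching for "c" in "bacbaabacaac"
Scanning each position:
  Position 0: "b" => no
  Position 1: "a" => no
  Position 2: "c" => MATCH
  Position 3: "b" => no
  Position 4: "a" => no
  Position 5: "a" => no
  Position 6: "b" => no
  Position 7: "a" => no
  Position 8: "c" => MATCH
  Position 9: "a" => no
  Position 10: "a" => no
  Position 11: "c" => MATCH
Total occurrences: 3

3


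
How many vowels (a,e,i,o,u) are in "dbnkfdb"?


Input: dbnkfdb
Checking each character:
  'd' at position 0: consonant
  'b' at position 1: consonant
  'n' at position 2: consonant
  'k' at position 3: consonant
  'f' at position 4: consonant
  'd' at position 5: consonant
  'b' at position 6: consonant
Total vowels: 0

0


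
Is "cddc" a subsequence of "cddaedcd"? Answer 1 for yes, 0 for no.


Check if "cddc" is a subsequence of "cddaedcd"
Greedy scan:
  Position 0 ('c'): matches sub[0] = 'c'
  Position 1 ('d'): matches sub[1] = 'd'
  Position 2 ('d'): matches sub[2] = 'd'
  Position 3 ('a'): no match needed
  Position 4 ('e'): no match needed
  Position 5 ('d'): no match needed
  Position 6 ('c'): matches sub[3] = 'c'
  Position 7 ('d'): no match needed
All 4 characters matched => is a subsequence

1


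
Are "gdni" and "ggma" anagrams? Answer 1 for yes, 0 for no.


Strings: "gdni", "ggma"
Sorted first:  dgin
Sorted second: aggm
Differ at position 0: 'd' vs 'a' => not anagrams

0


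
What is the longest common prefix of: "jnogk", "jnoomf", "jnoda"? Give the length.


Words: jnogk, jnoomf, jnoda
  Position 0: all 'j' => match
  Position 1: all 'n' => match
  Position 2: all 'o' => match
  Position 3: ('g', 'o', 'd') => mismatch, stop
LCP = "jno" (length 3)

3


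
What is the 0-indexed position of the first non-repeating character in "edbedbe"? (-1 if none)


Input: edbedbe
Character frequencies:
  'b': 2
  'd': 2
  'e': 3
Scanning left to right for freq == 1:
  Position 0 ('e'): freq=3, skip
  Position 1 ('d'): freq=2, skip
  Position 2 ('b'): freq=2, skip
  Position 3 ('e'): freq=3, skip
  Position 4 ('d'): freq=2, skip
  Position 5 ('b'): freq=2, skip
  Position 6 ('e'): freq=3, skip
  No unique character found => answer = -1

-1


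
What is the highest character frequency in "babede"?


Input: babede
Character counts:
  'a': 1
  'b': 2
  'd': 1
  'e': 2
Maximum frequency: 2

2


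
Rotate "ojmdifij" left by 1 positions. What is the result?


Input: "ojmdifij", rotate left by 1
First 1 characters: "o"
Remaining characters: "jmdifij"
Concatenate remaining + first: "jmdifij" + "o" = "jmdifijo"

jmdifijo


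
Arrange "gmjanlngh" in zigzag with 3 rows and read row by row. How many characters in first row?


Zigzag "gmjanlngh" into 3 rows:
Placing characters:
  'g' => row 0
  'm' => row 1
  'j' => row 2
  'a' => row 1
  'n' => row 0
  'l' => row 1
  'n' => row 2
  'g' => row 1
  'h' => row 0
Rows:
  Row 0: "gnh"
  Row 1: "malg"
  Row 2: "jn"
First row length: 3

3


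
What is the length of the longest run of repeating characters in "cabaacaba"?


Input: "cabaacaba"
Scanning for longest run:
  Position 1 ('a'): new char, reset run to 1
  Position 2 ('b'): new char, reset run to 1
  Position 3 ('a'): new char, reset run to 1
  Position 4 ('a'): continues run of 'a', length=2
  Position 5 ('c'): new char, reset run to 1
  Position 6 ('a'): new char, reset run to 1
  Position 7 ('b'): new char, reset run to 1
  Position 8 ('a'): new char, reset run to 1
Longest run: 'a' with length 2

2


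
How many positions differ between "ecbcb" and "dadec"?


Comparing "ecbcb" and "dadec" position by position:
  Position 0: 'e' vs 'd' => DIFFER
  Position 1: 'c' vs 'a' => DIFFER
  Position 2: 'b' vs 'd' => DIFFER
  Position 3: 'c' vs 'e' => DIFFER
  Position 4: 'b' vs 'c' => DIFFER
Positions that differ: 5

5


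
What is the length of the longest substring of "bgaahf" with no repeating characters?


Input: "bgaahf"
Sliding window (track last position of each char):
  Position 0 ('b'): window [0,0] length 1 -- new best
  Position 1 ('g'): window [0,1] length 2 -- new best
  Position 2 ('a'): window [0,2] length 3 -- new best
  Position 3 ('a'): repeat (last at 2), move window start to 3
  Position 3 ('a'): window [3,3] length 1
  Position 4 ('h'): window [3,4] length 2
  Position 5 ('f'): window [3,5] length 3
Longest substring with no repeats: "bga" with length 3

3


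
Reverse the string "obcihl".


Input: obcihl
Reading characters right to left:
  Position 5: 'l'
  Position 4: 'h'
  Position 3: 'i'
  Position 2: 'c'
  Position 1: 'b'
  Position 0: 'o'
Reversed: lhicbo

lhicbo


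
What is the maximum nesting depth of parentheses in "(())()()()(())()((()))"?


Input: "(())()()()(())()((()))"
Tracking depth:
  Position 0 '(': depth becomes 1
  Position 1 '(': depth becomes 2
  Position 2 ')': depth becomes 1
  Position 3 ')': depth becomes 0
  Position 4 '(': depth becomes 1
  Position 5 ')': depth becomes 0
  Position 6 '(': depth becomes 1
  Position 7 ')': depth becomes 0
  Position 8 '(': depth becomes 1
  Position 9 ')': depth becomes 0
  Position 10 '(': depth becomes 1
  Position 11 '(': depth becomes 2
  Position 12 ')': depth becomes 1
  Position 13 ')': depth becomes 0
  Position 14 '(': depth becomes 1
  Position 15 ')': depth becomes 0
  Position 16 '(': depth becomes 1
  Position 17 '(': depth becomes 2
  Position 18 '(': depth becomes 3
  Position 19 ')': depth becomes 2
  Position 20 ')': depth becomes 1
  Position 21 ')': depth becomes 0
Maximum depth reached: 3

3


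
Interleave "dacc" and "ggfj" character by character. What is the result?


Interleaving "dacc" and "ggfj":
  Position 0: 'd' from first, 'g' from second => "dg"
  Position 1: 'a' from first, 'g' from second => "ag"
  Position 2: 'c' from first, 'f' from second => "cf"
  Position 3: 'c' from first, 'j' from second => "cj"
Result: dgagcfcj

dgagcfcj


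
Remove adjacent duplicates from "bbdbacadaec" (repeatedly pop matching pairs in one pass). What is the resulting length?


Input: bbdbacadaec
Stack-based adjacent duplicate removal:
  Read 'b': push. Stack: b
  Read 'b': matches stack top 'b' => pop. Stack: (empty)
  Read 'd': push. Stack: d
  Read 'b': push. Stack: db
  Read 'a': push. Stack: dba
  Read 'c': push. Stack: dbac
  Read 'a': push. Stack: dbaca
  Read 'd': push. Stack: dbacad
  Read 'a': push. Stack: dbacada
  Read 'e': push. Stack: dbacadae
  Read 'c': push. Stack: dbacadaec
Final stack: "dbacadaec" (length 9)

9


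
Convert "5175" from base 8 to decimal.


Input: "5175" in base 8
Positional expansion:
  Digit '5' (value 5) x 8^3 = 2560
  Digit '1' (value 1) x 8^2 = 64
  Digit '7' (value 7) x 8^1 = 56
  Digit '5' (value 5) x 8^0 = 5
Sum = 2685

2685


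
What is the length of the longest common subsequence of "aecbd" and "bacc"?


LCS of "aecbd" and "bacc"
DP table:
           b    a    c    c
      0    0    0    0    0
  a   0    0    1    1    1
  e   0    0    1    1    1
  c   0    0    1    2    2
  b   0    1    1    2    2
  d   0    1    1    2    2
LCS length = dp[5][4] = 2

2


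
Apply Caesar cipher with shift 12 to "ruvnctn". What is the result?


Caesar cipher: shift "ruvnctn" by 12
  'r' (pos 17) + 12 = pos 3 = 'd'
  'u' (pos 20) + 12 = pos 6 = 'g'
  'v' (pos 21) + 12 = pos 7 = 'h'
  'n' (pos 13) + 12 = pos 25 = 'z'
  'c' (pos 2) + 12 = pos 14 = 'o'
  't' (pos 19) + 12 = pos 5 = 'f'
  'n' (pos 13) + 12 = pos 25 = 'z'
Result: dghzofz

dghzofz


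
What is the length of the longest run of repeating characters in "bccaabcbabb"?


Input: "bccaabcbabb"
Scanning for longest run:
  Position 1 ('c'): new char, reset run to 1
  Position 2 ('c'): continues run of 'c', length=2
  Position 3 ('a'): new char, reset run to 1
  Position 4 ('a'): continues run of 'a', length=2
  Position 5 ('b'): new char, reset run to 1
  Position 6 ('c'): new char, reset run to 1
  Position 7 ('b'): new char, reset run to 1
  Position 8 ('a'): new char, reset run to 1
  Position 9 ('b'): new char, reset run to 1
  Position 10 ('b'): continues run of 'b', length=2
Longest run: 'c' with length 2

2


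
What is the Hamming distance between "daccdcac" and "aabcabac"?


Comparing "daccdcac" and "aabcabac" position by position:
  Position 0: 'd' vs 'a' => differ
  Position 1: 'a' vs 'a' => same
  Position 2: 'c' vs 'b' => differ
  Position 3: 'c' vs 'c' => same
  Position 4: 'd' vs 'a' => differ
  Position 5: 'c' vs 'b' => differ
  Position 6: 'a' vs 'a' => same
  Position 7: 'c' vs 'c' => same
Total differences (Hamming distance): 4

4


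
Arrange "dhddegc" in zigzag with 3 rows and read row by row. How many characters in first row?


Zigzag "dhddegc" into 3 rows:
Placing characters:
  'd' => row 0
  'h' => row 1
  'd' => row 2
  'd' => row 1
  'e' => row 0
  'g' => row 1
  'c' => row 2
Rows:
  Row 0: "de"
  Row 1: "hdg"
  Row 2: "dc"
First row length: 2

2


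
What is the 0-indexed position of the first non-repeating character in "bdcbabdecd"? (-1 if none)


Input: bdcbabdecd
Character frequencies:
  'a': 1
  'b': 3
  'c': 2
  'd': 3
  'e': 1
Scanning left to right for freq == 1:
  Position 0 ('b'): freq=3, skip
  Position 1 ('d'): freq=3, skip
  Position 2 ('c'): freq=2, skip
  Position 3 ('b'): freq=3, skip
  Position 4 ('a'): unique! => answer = 4

4


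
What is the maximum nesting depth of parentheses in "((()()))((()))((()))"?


Input: "((()()))((()))((()))"
Tracking depth:
  Position 0 '(': depth becomes 1
  Position 1 '(': depth becomes 2
  Position 2 '(': depth becomes 3
  Position 3 ')': depth becomes 2
  Position 4 '(': depth becomes 3
  Position 5 ')': depth becomes 2
  Position 6 ')': depth becomes 1
  Position 7 ')': depth becomes 0
  Position 8 '(': depth becomes 1
  Position 9 '(': depth becomes 2
  Position 10 '(': depth becomes 3
  Position 11 ')': depth becomes 2
  Position 12 ')': depth becomes 1
  Position 13 ')': depth becomes 0
  Position 14 '(': depth becomes 1
  Position 15 '(': depth becomes 2
  Position 16 '(': depth becomes 3
  Position 17 ')': depth becomes 2
  Position 18 ')': depth becomes 1
  Position 19 ')': depth becomes 0
Maximum depth reached: 3

3


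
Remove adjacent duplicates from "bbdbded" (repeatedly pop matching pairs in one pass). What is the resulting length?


Input: bbdbded
Stack-based adjacent duplicate removal:
  Read 'b': push. Stack: b
  Read 'b': matches stack top 'b' => pop. Stack: (empty)
  Read 'd': push. Stack: d
  Read 'b': push. Stack: db
  Read 'd': push. Stack: dbd
  Read 'e': push. Stack: dbde
  Read 'd': push. Stack: dbded
Final stack: "dbded" (length 5)

5


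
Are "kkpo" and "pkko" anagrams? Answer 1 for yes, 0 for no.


Strings: "kkpo", "pkko"
Sorted first:  kkop
Sorted second: kkop
Sorted forms match => anagrams

1


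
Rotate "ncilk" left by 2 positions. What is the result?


Input: "ncilk", rotate left by 2
First 2 characters: "nc"
Remaining characters: "ilk"
Concatenate remaining + first: "ilk" + "nc" = "ilknc"

ilknc


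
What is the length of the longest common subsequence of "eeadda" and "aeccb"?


LCS of "eeadda" and "aeccb"
DP table:
           a    e    c    c    b
      0    0    0    0    0    0
  e   0    0    1    1    1    1
  e   0    0    1    1    1    1
  a   0    1    1    1    1    1
  d   0    1    1    1    1    1
  d   0    1    1    1    1    1
  a   0    1    1    1    1    1
LCS length = dp[6][5] = 1

1


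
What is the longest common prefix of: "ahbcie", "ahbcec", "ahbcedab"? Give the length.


Words: ahbcie, ahbcec, ahbcedab
  Position 0: all 'a' => match
  Position 1: all 'h' => match
  Position 2: all 'b' => match
  Position 3: all 'c' => match
  Position 4: ('i', 'e', 'e') => mismatch, stop
LCP = "ahbc" (length 4)

4


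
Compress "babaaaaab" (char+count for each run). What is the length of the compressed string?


Input: babaaaaab
Runs:
  'b' x 1 => "b1"
  'a' x 1 => "a1"
  'b' x 1 => "b1"
  'a' x 5 => "a5"
  'b' x 1 => "b1"
Compressed: "b1a1b1a5b1"
Compressed length: 10

10


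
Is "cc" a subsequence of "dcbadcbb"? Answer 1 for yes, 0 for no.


Check if "cc" is a subsequence of "dcbadcbb"
Greedy scan:
  Position 0 ('d'): no match needed
  Position 1 ('c'): matches sub[0] = 'c'
  Position 2 ('b'): no match needed
  Position 3 ('a'): no match needed
  Position 4 ('d'): no match needed
  Position 5 ('c'): matches sub[1] = 'c'
  Position 6 ('b'): no match needed
  Position 7 ('b'): no match needed
All 2 characters matched => is a subsequence

1


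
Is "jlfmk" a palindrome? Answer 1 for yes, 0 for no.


Input: jlfmk
Reversed: kmflj
  Compare pos 0 ('j') with pos 4 ('k'): MISMATCH
  Compare pos 1 ('l') with pos 3 ('m'): MISMATCH
Result: not a palindrome

0


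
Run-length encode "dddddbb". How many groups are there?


Input: dddddbb
Scanning for consecutive runs:
  Group 1: 'd' x 5 (positions 0-4)
  Group 2: 'b' x 2 (positions 5-6)
Total groups: 2

2


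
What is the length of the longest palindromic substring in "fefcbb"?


Input: "fefcbb"
Checking substrings for palindromes:
  [0:3] "fef" (len 3) => palindrome
  [4:6] "bb" (len 2) => palindrome
Longest palindromic substring: "fef" with length 3

3


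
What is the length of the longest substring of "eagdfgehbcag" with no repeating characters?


Input: "eagdfgehbcag"
Sliding window (track last position of each char):
  Position 0 ('e'): window [0,0] length 1 -- new best
  Position 1 ('a'): window [0,1] length 2 -- new best
  Position 2 ('g'): window [0,2] length 3 -- new best
  Position 3 ('d'): window [0,3] length 4 -- new best
  Position 4 ('f'): window [0,4] length 5 -- new best
  Position 5 ('g'): repeat (last at 2), move window start to 3
  Position 5 ('g'): window [3,5] length 3
  Position 6 ('e'): window [3,6] length 4
  Position 7 ('h'): window [3,7] length 5
  Position 8 ('b'): window [3,8] length 6 -- new best
  Position 9 ('c'): window [3,9] length 7 -- new best
  Position 10 ('a'): window [3,10] length 8 -- new best
  Position 11 ('g'): repeat (last at 5), move window start to 6
  Position 11 ('g'): window [6,11] length 6
Longest substring with no repeats: "dfgehbca" with length 8

8


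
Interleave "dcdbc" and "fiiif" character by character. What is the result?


Interleaving "dcdbc" and "fiiif":
  Position 0: 'd' from first, 'f' from second => "df"
  Position 1: 'c' from first, 'i' from second => "ci"
  Position 2: 'd' from first, 'i' from second => "di"
  Position 3: 'b' from first, 'i' from second => "bi"
  Position 4: 'c' from first, 'f' from second => "cf"
Result: dfcidibicf

dfcidibicf


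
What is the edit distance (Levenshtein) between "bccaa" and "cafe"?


Computing edit distance: "bccaa" -> "cafe"
DP table:
           c    a    f    e
      0    1    2    3    4
  b   1    1    2    3    4
  c   2    1    2    3    4
  c   3    2    2    3    4
  a   4    3    2    3    4
  a   5    4    3    3    4
Edit distance = dp[5][4] = 4

4


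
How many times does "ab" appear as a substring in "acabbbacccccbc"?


Searching for "ab" in "acabbbacccccbc"
Scanning each position:
  Position 0: "ac" => no
  Position 1: "ca" => no
  Position 2: "ab" => MATCH
  Position 3: "bb" => no
  Position 4: "bb" => no
  Position 5: "ba" => no
  Position 6: "ac" => no
  Position 7: "cc" => no
  Position 8: "cc" => no
  Position 9: "cc" => no
  Position 10: "cc" => no
  Position 11: "cb" => no
  Position 12: "bc" => no
Total occurrences: 1

1


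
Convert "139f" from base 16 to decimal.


Input: "139f" in base 16
Positional expansion:
  Digit '1' (value 1) x 16^3 = 4096
  Digit '3' (value 3) x 16^2 = 768
  Digit '9' (value 9) x 16^1 = 144
  Digit 'f' (value 15) x 16^0 = 15
Sum = 5023

5023


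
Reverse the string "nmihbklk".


Input: nmihbklk
Reading characters right to left:
  Position 7: 'k'
  Position 6: 'l'
  Position 5: 'k'
  Position 4: 'b'
  Position 3: 'h'
  Position 2: 'i'
  Position 1: 'm'
  Position 0: 'n'
Reversed: klkbhimn

klkbhimn
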